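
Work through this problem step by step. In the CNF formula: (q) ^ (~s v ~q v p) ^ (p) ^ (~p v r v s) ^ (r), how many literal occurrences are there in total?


Counting literals in each clause:
Clause 1: 1 literal(s)
Clause 2: 3 literal(s)
Clause 3: 1 literal(s)
Clause 4: 3 literal(s)
Clause 5: 1 literal(s)
Total = 9

9


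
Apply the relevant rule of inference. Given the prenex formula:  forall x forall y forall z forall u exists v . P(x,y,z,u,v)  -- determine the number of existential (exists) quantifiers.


Quantifier prefix: forall x forall y forall z forall u exists v
Mark each quantifier type:
  U U U U E
Universal count = 4, Existential count = 1
Asked for existential (exists) quantifiers: 1

1


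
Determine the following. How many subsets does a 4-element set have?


The power set of a set with n elements has 2^n elements.
|P(S)| = 2^4 = 16

16


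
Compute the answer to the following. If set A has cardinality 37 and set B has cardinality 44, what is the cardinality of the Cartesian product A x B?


The Cartesian product A x B contains all ordered pairs (a, b).
|A x B| = |A| * |B| = 37 * 44 = 1628

1628


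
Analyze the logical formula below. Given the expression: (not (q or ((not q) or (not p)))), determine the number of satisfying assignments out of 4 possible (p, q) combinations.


Check all 4 assignments:
p=0, q=0: 0
p=0, q=1: 0
p=1, q=0: 0
p=1, q=1: 0
Count of True = 0

0


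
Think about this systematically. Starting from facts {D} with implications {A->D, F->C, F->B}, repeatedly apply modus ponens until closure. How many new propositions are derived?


Initial facts: {D}
Apply modus ponens to closure:
  (no implication fires)
Final known: {D}
New propositions: {(none)}
Count = 0

0


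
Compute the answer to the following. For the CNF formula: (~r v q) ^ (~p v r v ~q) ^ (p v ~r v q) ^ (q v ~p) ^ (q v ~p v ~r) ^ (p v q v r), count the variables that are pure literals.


Check each variable for pure literal status:
p: mixed (not pure)
q: mixed (not pure)
r: mixed (not pure)
Pure literal count = 0

0


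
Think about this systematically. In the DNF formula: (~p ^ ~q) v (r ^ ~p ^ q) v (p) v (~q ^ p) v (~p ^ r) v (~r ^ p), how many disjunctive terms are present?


A DNF formula is a disjunction of terms (conjunctions).
Terms are separated by v.
Counting the disjuncts: 6 terms.

6


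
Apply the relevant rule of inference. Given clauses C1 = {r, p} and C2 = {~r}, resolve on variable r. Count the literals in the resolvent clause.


Remove r from C1 and ~r from C2.
C1 remainder: {p}
C2 remainder: {}
Union (resolvent): {p}
Resolvent has 1 literal(s).

1


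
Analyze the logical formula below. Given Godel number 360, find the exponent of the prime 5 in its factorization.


Factorize 360 by dividing by 5 repeatedly.
Division steps: 5 divides 360 exactly 1 time(s).
Exponent of 5 = 1

1


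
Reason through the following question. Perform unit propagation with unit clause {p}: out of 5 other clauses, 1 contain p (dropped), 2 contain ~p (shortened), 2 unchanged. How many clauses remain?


Satisfied (removed): 1
Shortened (remain): 2
Unchanged (remain): 2
Remaining = 2 + 2 = 4

4


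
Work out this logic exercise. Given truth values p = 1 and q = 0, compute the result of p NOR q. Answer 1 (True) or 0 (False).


p = 1, q = 0
Operation: p NOR q
Evaluate: 1 NOR 0 = 0

0


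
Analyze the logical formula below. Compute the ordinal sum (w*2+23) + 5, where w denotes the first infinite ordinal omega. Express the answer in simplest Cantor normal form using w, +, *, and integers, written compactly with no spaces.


Compute (w*2+23) + 5.
Ordinal + is associative but NOT commutative; for finite n>0, n + w = w but w + n stays w+n.
By associativity: (w*2+23) + 5 = w*2 + (23+5) = w*2+28.
Result = w*2+28

w*2+28


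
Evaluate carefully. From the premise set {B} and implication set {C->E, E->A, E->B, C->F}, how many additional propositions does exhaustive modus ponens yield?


Initial facts: {B}
Apply modus ponens to closure:
  (no implication fires)
Final known: {B}
New propositions: {(none)}
Count = 0

0


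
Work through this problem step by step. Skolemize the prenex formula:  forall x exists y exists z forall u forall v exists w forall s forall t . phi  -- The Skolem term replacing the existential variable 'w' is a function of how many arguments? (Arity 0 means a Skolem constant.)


Quantifier prefix: forall x exists y exists z forall u forall v exists w forall s forall t
'w' is existentially quantified at position 6.
Universal variables preceding it: x, u, v
Skolem function arity = 3

3


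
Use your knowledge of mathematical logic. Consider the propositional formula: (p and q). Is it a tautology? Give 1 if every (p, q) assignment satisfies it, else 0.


Check all 4 assignments:
p=0, q=0: 0
p=0, q=1: 0
p=1, q=0: 0
p=1, q=1: 1
Satisfying count = 1/4.
Tautology iff count = 4: no.

0


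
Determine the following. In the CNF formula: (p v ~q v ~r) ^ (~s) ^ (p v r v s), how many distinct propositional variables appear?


Identify each variable that appears in the formula.
Variables found: p, q, r, s
Count = 4

4


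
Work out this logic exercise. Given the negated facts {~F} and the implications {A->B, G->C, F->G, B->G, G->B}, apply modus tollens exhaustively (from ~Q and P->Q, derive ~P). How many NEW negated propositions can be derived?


Initial negated facts: {~F}
Apply modus tollens to closure:
  (no implication fires)
Final negated: {~F}
New negations: {(none)}
Count = 0

0


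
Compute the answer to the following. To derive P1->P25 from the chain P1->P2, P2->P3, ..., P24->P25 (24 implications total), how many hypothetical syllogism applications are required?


With 24 implications in a chain connecting 25 propositions:
P1->P2, P2->P3, ..., P24->P25
Steps needed = (number of implications) - 1 = 24 - 1 = 23

23


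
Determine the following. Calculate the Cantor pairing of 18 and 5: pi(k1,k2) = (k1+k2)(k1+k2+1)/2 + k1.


k1 + k2 = 23
(k1+k2)(k1+k2+1)/2 = 23 * 24 / 2 = 276
pi = 276 + 18 = 294

294


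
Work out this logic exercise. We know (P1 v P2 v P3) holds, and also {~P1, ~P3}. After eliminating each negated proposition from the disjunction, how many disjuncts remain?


Original disjuncts (3): P1, P2, P3
Negated (eliminate): ~P1, ~P3
Remaining disjuncts: P2
Count = 3 - 2 = 1

1


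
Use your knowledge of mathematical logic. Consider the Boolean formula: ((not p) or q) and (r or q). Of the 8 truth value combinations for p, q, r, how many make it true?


Evaluate all 8 assignments for p, q, r:
p=0, q=0, r=0: 0
p=0, q=0, r=1: 1
p=0, q=1, r=0: 1
p=0, q=1, r=1: 1
p=1, q=0, r=0: 0
p=1, q=0, r=1: 0
p=1, q=1, r=0: 1
p=1, q=1, r=1: 1
Satisfying count = 5

5


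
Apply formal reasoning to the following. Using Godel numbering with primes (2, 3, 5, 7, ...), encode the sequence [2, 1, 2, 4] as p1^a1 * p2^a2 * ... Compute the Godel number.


Encode each element as an exponent of the corresponding prime:
  2^2 = 4
  3^1 = 3
  5^2 = 25
  7^4 = 2401
Product = 4 * 3 * 25 * 2401 = 720300

720300


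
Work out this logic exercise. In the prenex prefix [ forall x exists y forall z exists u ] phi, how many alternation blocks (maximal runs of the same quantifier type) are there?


Quantifier-type sequence: A E A E  (A=forall, E=exists)
Group into maximal same-type runs:
  Ax1 | Ex1 | Ax1 | Ex1
Number of blocks = 4

4


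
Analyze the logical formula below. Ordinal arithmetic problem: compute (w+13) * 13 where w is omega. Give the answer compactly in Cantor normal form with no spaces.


Compute (w+13) * 13.
Ordinal * is associative and left-distributive over +, but NOT commutative; for finite n>1, n*w = w but w*n stays w*n.
(w+13) * 13 = (w+13) repeated 13 times. Each intermediate +13 is absorbed by the following w; only the last survives: w*13+13.
Result = w*13+13

w*13+13


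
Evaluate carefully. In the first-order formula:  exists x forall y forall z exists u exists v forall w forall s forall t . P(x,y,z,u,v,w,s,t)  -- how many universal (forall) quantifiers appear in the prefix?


Quantifier prefix: exists x forall y forall z exists u exists v forall w forall s forall t
Mark each quantifier type:
  E U U E E U U U
Universal count = 5, Existential count = 3
Asked for universal (forall) quantifiers: 5

5


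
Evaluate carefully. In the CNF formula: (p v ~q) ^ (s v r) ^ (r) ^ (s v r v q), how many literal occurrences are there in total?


Counting literals in each clause:
Clause 1: 2 literal(s)
Clause 2: 2 literal(s)
Clause 3: 1 literal(s)
Clause 4: 3 literal(s)
Total = 8

8


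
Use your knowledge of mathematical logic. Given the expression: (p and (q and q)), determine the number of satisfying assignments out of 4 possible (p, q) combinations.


Check all 4 assignments:
p=0, q=0: 0
p=0, q=1: 0
p=1, q=0: 0
p=1, q=1: 1
Count of True = 1

1


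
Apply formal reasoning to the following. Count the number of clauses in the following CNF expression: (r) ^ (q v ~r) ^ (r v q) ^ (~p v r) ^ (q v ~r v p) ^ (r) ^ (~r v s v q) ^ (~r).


A CNF formula is a conjunction of clauses.
Clauses are separated by ^.
Counting the conjuncts: 8 clauses.

8


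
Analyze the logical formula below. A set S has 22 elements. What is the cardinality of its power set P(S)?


The power set of a set with n elements has 2^n elements.
|P(S)| = 2^22 = 4194304

4194304


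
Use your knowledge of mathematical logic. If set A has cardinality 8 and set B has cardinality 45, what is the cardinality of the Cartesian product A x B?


The Cartesian product A x B contains all ordered pairs (a, b).
|A x B| = |A| * |B| = 8 * 45 = 360

360


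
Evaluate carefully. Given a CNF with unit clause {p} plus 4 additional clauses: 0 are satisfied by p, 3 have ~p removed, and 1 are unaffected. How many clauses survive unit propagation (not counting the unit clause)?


Satisfied (removed): 0
Shortened (remain): 3
Unchanged (remain): 1
Remaining = 3 + 1 = 4

4


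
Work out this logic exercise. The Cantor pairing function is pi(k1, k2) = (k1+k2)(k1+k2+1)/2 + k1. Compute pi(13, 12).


k1 + k2 = 25
(k1+k2)(k1+k2+1)/2 = 25 * 26 / 2 = 325
pi = 325 + 13 = 338

338


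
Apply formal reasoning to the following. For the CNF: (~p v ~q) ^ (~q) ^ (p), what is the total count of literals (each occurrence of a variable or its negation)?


Counting literals in each clause:
Clause 1: 2 literal(s)
Clause 2: 1 literal(s)
Clause 3: 1 literal(s)
Total = 4

4


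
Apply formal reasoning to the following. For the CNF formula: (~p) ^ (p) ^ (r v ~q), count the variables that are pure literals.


Check each variable for pure literal status:
p: mixed (not pure)
q: pure negative
r: pure positive
Pure literal count = 2

2


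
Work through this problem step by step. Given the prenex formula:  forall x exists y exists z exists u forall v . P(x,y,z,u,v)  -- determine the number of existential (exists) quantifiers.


Quantifier prefix: forall x exists y exists z exists u forall v
Mark each quantifier type:
  U E E E U
Universal count = 2, Existential count = 3
Asked for existential (exists) quantifiers: 3

3


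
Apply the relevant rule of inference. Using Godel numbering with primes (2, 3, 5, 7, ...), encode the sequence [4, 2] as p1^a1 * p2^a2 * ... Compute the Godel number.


Encode each element as an exponent of the corresponding prime:
  2^4 = 16
  3^2 = 9
Product = 16 * 9 = 144

144


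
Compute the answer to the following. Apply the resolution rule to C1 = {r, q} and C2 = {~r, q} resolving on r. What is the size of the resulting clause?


Remove r from C1 and ~r from C2.
C1 remainder: {q}
C2 remainder: {q}
Union (resolvent): {q}
Resolvent has 1 literal(s).

1


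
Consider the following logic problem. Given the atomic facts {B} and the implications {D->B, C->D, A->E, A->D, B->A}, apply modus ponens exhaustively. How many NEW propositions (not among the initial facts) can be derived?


Initial facts: {B}
Apply modus ponens to closure:
  B and B->A  =>  A
  A and A->E  =>  E
  A and A->D  =>  D
Final known: {A, B, D, E}
New propositions: {A, D, E}
Count = 3

3


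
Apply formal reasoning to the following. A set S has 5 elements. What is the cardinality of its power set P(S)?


The power set of a set with n elements has 2^n elements.
|P(S)| = 2^5 = 32

32


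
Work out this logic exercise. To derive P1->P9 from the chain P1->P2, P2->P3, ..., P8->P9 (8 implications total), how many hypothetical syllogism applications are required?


With 8 implications in a chain connecting 9 propositions:
P1->P2, P2->P3, ..., P8->P9
Steps needed = (number of implications) - 1 = 8 - 1 = 7

7


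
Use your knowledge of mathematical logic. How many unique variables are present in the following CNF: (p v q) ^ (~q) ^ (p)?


Identify each variable that appears in the formula.
Variables found: p, q
Count = 2

2


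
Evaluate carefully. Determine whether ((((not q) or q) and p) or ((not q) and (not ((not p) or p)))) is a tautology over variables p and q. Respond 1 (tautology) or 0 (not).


Check all 4 assignments:
p=0, q=0: 0
p=0, q=1: 0
p=1, q=0: 1
p=1, q=1: 1
Satisfying count = 2/4.
Tautology iff count = 4: no.

0


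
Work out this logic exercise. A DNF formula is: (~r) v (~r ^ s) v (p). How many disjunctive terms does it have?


A DNF formula is a disjunction of terms (conjunctions).
Terms are separated by v.
Counting the disjuncts: 3 terms.

3


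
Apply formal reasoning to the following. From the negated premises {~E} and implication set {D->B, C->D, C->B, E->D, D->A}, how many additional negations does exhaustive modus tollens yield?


Initial negated facts: {~E}
Apply modus tollens to closure:
  (no implication fires)
Final negated: {~E}
New negations: {(none)}
Count = 0

0


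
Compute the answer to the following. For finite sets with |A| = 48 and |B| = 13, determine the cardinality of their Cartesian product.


The Cartesian product A x B contains all ordered pairs (a, b).
|A x B| = |A| * |B| = 48 * 13 = 624

624


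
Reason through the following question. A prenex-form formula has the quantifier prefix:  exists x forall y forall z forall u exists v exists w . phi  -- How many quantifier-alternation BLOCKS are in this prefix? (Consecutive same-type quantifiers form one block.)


Quantifier-type sequence: E A A A E E  (A=forall, E=exists)
Group into maximal same-type runs:
  Ex1 | Ax3 | Ex2
Number of blocks = 3

3


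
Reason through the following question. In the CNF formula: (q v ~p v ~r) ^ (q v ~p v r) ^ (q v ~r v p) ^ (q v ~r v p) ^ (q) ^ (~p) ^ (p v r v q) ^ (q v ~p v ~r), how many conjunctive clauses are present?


A CNF formula is a conjunction of clauses.
Clauses are separated by ^.
Counting the conjuncts: 8 clauses.

8


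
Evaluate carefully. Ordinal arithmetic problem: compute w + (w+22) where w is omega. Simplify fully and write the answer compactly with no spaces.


Compute w + (w+22).
Ordinal + is associative but NOT commutative; for finite n>0, n + w = w but w + n stays w+n.
w + (w+22) = (w+w) + 22 = w*2+22.
Result = w*2+22

w*2+22


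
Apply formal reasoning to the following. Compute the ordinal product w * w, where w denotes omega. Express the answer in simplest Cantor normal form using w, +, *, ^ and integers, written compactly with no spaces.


Compute w * w.
Ordinal * is associative and left-distributive over +, but NOT commutative; for finite n>1, n*w = w but w*n stays w*n.
w * w = w^2 by definition.
Result = w^2

w^2


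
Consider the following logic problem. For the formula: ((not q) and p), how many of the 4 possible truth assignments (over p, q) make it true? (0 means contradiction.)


Check all 4 assignments:
p=0, q=0: 0
p=0, q=1: 0
p=1, q=0: 1
p=1, q=1: 0
Count of True = 1

1


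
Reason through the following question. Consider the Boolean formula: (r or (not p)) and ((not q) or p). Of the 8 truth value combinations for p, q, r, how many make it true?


Evaluate all 8 assignments for p, q, r:
p=0, q=0, r=0: 1
p=0, q=0, r=1: 1
p=0, q=1, r=0: 0
p=0, q=1, r=1: 0
p=1, q=0, r=0: 0
p=1, q=0, r=1: 1
p=1, q=1, r=0: 0
p=1, q=1, r=1: 1
Satisfying count = 4

4


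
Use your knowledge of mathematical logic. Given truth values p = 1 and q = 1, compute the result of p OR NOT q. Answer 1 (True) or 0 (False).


p = 1, q = 1
Operation: p OR NOT q
Evaluate: 1 OR NOT 1 = 1

1


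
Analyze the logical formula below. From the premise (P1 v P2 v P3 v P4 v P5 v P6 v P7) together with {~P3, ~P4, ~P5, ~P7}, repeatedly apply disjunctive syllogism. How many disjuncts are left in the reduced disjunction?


Original disjuncts (7): P1, P2, P3, P4, P5, P6, P7
Negated (eliminate): ~P3, ~P4, ~P5, ~P7
Remaining disjuncts: P1, P2, P6
Count = 7 - 4 = 3

3


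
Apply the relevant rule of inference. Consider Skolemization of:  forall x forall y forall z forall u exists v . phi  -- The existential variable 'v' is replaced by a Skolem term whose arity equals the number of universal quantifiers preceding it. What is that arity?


Quantifier prefix: forall x forall y forall z forall u exists v
'v' is existentially quantified at position 5.
Universal variables preceding it: x, y, z, u
Skolem function arity = 4

4


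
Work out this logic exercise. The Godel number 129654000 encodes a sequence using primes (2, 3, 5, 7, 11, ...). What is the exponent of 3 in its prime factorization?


Factorize 129654000 by dividing by 3 repeatedly.
Division steps: 3 divides 129654000 exactly 3 time(s).
Exponent of 3 = 3

3


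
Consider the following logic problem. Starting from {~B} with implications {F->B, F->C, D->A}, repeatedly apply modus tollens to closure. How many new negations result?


Initial negated facts: {~B}
Apply modus tollens to closure:
  ~B and F->B  =>  ~F
Final negated: {~B, ~F}
New negations: {~F}
Count = 1

1


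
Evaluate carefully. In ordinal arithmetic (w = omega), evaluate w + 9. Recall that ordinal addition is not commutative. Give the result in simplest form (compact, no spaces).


Compute w + 9.
Ordinal + is associative but NOT commutative; for finite n>0, n + w = w but w + n stays w+n.
w + 9 is already in normal form (a successor ordinal beyond w).
Result = w+9

w+9


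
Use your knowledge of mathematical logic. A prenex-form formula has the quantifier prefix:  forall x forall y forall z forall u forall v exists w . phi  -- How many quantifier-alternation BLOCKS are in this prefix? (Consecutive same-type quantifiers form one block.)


Quantifier-type sequence: A A A A A E  (A=forall, E=exists)
Group into maximal same-type runs:
  Ax5 | Ex1
Number of blocks = 2

2


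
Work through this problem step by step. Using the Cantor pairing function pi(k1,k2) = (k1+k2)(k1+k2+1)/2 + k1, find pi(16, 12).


k1 + k2 = 28
(k1+k2)(k1+k2+1)/2 = 28 * 29 / 2 = 406
pi = 406 + 16 = 422

422


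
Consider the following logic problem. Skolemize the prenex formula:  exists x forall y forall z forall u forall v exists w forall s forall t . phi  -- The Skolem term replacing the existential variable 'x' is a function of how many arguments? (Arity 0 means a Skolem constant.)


Quantifier prefix: exists x forall y forall z forall u forall v exists w forall s forall t
'x' is existentially quantified at position 1.
No universal quantifiers precede it.
Skolem function arity = 0 (a Skolem constant)

0


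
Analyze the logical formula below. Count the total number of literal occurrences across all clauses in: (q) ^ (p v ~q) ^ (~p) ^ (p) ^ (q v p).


Counting literals in each clause:
Clause 1: 1 literal(s)
Clause 2: 2 literal(s)
Clause 3: 1 literal(s)
Clause 4: 1 literal(s)
Clause 5: 2 literal(s)
Total = 7

7


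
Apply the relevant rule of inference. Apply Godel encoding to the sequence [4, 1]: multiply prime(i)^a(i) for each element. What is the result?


Encode each element as an exponent of the corresponding prime:
  2^4 = 16
  3^1 = 3
Product = 16 * 3 = 48

48


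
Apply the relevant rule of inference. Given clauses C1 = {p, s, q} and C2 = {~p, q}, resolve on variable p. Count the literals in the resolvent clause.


Remove p from C1 and ~p from C2.
C1 remainder: {s, q}
C2 remainder: {q}
Union (resolvent): {q, s}
Resolvent has 2 literal(s).

2


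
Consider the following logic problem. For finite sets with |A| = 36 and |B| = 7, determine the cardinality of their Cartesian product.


The Cartesian product A x B contains all ordered pairs (a, b).
|A x B| = |A| * |B| = 36 * 7 = 252

252


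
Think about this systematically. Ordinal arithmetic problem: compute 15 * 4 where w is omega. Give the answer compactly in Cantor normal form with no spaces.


Compute 15 * 4.
Ordinal * is associative and left-distributive over +, but NOT commutative; for finite n>1, n*w = w but w*n stays w*n.
Both finite; ordinal * agrees with natural *: 15 * 4 = 60.
Result = 60

60


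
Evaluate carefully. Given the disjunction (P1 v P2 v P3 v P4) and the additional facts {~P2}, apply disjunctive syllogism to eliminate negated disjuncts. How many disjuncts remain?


Original disjuncts (4): P1, P2, P3, P4
Negated (eliminate): ~P2
Remaining disjuncts: P1, P3, P4
Count = 4 - 1 = 3

3


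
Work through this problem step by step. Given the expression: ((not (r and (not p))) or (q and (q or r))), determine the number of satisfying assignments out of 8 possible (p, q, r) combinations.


Check all 8 assignments:
p=0, q=0, r=0: 1
p=0, q=0, r=1: 0
p=0, q=1, r=0: 1
p=0, q=1, r=1: 1
p=1, q=0, r=0: 1
p=1, q=0, r=1: 1
p=1, q=1, r=0: 1
p=1, q=1, r=1: 1
Count of True = 7

7


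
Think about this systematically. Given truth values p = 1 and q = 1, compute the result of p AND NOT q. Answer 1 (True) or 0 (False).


p = 1, q = 1
Operation: p AND NOT q
Evaluate: 1 AND NOT 1 = 0

0


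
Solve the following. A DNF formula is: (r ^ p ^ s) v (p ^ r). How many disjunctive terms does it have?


A DNF formula is a disjunction of terms (conjunctions).
Terms are separated by v.
Counting the disjuncts: 2 terms.

2


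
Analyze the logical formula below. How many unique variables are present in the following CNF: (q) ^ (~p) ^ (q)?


Identify each variable that appears in the formula.
Variables found: p, q
Count = 2

2


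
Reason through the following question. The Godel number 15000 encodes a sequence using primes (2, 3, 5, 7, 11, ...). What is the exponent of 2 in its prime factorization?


Factorize 15000 by dividing by 2 repeatedly.
Division steps: 2 divides 15000 exactly 3 time(s).
Exponent of 2 = 3

3


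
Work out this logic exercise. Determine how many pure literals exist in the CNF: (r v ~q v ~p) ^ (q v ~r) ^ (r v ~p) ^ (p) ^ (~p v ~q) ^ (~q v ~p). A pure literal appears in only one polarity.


Check each variable for pure literal status:
p: mixed (not pure)
q: mixed (not pure)
r: mixed (not pure)
Pure literal count = 0

0


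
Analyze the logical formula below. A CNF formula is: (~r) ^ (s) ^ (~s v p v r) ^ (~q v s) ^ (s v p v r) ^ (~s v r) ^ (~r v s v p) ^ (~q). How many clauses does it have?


A CNF formula is a conjunction of clauses.
Clauses are separated by ^.
Counting the conjuncts: 8 clauses.

8


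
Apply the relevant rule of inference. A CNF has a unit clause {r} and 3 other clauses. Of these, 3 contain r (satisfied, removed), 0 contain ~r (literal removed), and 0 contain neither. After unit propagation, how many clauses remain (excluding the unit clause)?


Satisfied (removed): 3
Shortened (remain): 0
Unchanged (remain): 0
Remaining = 0 + 0 = 0

0


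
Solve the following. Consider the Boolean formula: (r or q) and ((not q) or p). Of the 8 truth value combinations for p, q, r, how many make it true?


Evaluate all 8 assignments for p, q, r:
p=0, q=0, r=0: 0
p=0, q=0, r=1: 1
p=0, q=1, r=0: 0
p=0, q=1, r=1: 0
p=1, q=0, r=0: 0
p=1, q=0, r=1: 1
p=1, q=1, r=0: 1
p=1, q=1, r=1: 1
Satisfying count = 4

4


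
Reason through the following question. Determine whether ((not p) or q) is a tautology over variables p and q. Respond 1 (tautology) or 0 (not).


Check all 4 assignments:
p=0, q=0: 1
p=0, q=1: 1
p=1, q=0: 0
p=1, q=1: 1
Satisfying count = 3/4.
Tautology iff count = 4: no.

0


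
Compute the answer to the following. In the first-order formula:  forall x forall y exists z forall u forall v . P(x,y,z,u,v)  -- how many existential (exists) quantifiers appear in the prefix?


Quantifier prefix: forall x forall y exists z forall u forall v
Mark each quantifier type:
  U U E U U
Universal count = 4, Existential count = 1
Asked for existential (exists) quantifiers: 1

1


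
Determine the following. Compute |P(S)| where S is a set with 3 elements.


The power set of a set with n elements has 2^n elements.
|P(S)| = 2^3 = 8

8


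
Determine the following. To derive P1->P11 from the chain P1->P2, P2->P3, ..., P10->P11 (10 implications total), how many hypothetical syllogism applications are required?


With 10 implications in a chain connecting 11 propositions:
P1->P2, P2->P3, ..., P10->P11
Steps needed = (number of implications) - 1 = 10 - 1 = 9

9


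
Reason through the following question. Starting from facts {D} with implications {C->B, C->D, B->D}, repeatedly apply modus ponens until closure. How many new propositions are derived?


Initial facts: {D}
Apply modus ponens to closure:
  (no implication fires)
Final known: {D}
New propositions: {(none)}
Count = 0

0


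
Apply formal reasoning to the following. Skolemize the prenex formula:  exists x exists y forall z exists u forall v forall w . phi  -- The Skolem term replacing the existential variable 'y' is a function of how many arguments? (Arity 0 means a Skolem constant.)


Quantifier prefix: exists x exists y forall z exists u forall v forall w
'y' is existentially quantified at position 2.
No universal quantifiers precede it.
Skolem function arity = 0 (a Skolem constant)

0


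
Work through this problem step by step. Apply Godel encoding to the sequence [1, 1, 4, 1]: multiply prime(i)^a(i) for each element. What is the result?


Encode each element as an exponent of the corresponding prime:
  2^1 = 2
  3^1 = 3
  5^4 = 625
  7^1 = 7
Product = 2 * 3 * 625 * 7 = 26250

26250


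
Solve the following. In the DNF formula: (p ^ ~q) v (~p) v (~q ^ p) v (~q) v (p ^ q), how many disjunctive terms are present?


A DNF formula is a disjunction of terms (conjunctions).
Terms are separated by v.
Counting the disjuncts: 5 terms.

5


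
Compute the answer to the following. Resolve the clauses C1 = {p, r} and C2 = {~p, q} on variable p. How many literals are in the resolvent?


Remove p from C1 and ~p from C2.
C1 remainder: {r}
C2 remainder: {q}
Union (resolvent): {q, r}
Resolvent has 2 literal(s).

2


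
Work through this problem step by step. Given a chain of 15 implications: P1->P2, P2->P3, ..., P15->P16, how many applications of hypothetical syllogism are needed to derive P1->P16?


With 15 implications in a chain connecting 16 propositions:
P1->P2, P2->P3, ..., P15->P16
Steps needed = (number of implications) - 1 = 15 - 1 = 14

14


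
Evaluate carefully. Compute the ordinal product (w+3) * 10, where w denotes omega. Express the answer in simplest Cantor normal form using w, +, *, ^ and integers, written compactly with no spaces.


Compute (w+3) * 10.
Ordinal * is associative and left-distributive over +, but NOT commutative; for finite n>1, n*w = w but w*n stays w*n.
(w+3) * 10 = (w+3) repeated 10 times. Each intermediate +3 is absorbed by the following w; only the last survives: w*10+3.
Result = w*10+3

w*10+3


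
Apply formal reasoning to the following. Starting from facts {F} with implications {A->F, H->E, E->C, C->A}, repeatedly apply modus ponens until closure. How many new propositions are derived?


Initial facts: {F}
Apply modus ponens to closure:
  (no implication fires)
Final known: {F}
New propositions: {(none)}
Count = 0

0


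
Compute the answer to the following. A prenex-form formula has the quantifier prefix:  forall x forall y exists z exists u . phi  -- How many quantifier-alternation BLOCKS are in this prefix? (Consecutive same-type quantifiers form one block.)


Quantifier-type sequence: A A E E  (A=forall, E=exists)
Group into maximal same-type runs:
  Ax2 | Ex2
Number of blocks = 2

2


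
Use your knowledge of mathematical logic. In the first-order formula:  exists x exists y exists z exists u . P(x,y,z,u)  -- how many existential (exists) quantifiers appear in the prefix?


Quantifier prefix: exists x exists y exists z exists u
Mark each quantifier type:
  E E E E
Universal count = 0, Existential count = 4
Asked for existential (exists) quantifiers: 4

4


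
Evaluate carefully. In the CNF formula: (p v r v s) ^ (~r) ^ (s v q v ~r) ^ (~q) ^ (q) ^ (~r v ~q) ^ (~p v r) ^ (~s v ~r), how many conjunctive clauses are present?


A CNF formula is a conjunction of clauses.
Clauses are separated by ^.
Counting the conjuncts: 8 clauses.

8


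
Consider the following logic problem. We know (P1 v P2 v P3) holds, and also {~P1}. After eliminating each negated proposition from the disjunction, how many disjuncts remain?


Original disjuncts (3): P1, P2, P3
Negated (eliminate): ~P1
Remaining disjuncts: P2, P3
Count = 3 - 1 = 2

2


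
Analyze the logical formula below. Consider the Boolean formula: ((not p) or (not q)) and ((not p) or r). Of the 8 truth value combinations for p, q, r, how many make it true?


Evaluate all 8 assignments for p, q, r:
p=0, q=0, r=0: 1
p=0, q=0, r=1: 1
p=0, q=1, r=0: 1
p=0, q=1, r=1: 1
p=1, q=0, r=0: 0
p=1, q=0, r=1: 1
p=1, q=1, r=0: 0
p=1, q=1, r=1: 0
Satisfying count = 5

5


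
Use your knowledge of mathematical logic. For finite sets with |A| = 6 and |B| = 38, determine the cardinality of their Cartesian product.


The Cartesian product A x B contains all ordered pairs (a, b).
|A x B| = |A| * |B| = 6 * 38 = 228

228


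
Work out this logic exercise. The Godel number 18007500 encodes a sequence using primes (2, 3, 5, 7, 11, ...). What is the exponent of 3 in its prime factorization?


Factorize 18007500 by dividing by 3 repeatedly.
Division steps: 3 divides 18007500 exactly 1 time(s).
Exponent of 3 = 1

1


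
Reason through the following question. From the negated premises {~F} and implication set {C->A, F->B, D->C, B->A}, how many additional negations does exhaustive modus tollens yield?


Initial negated facts: {~F}
Apply modus tollens to closure:
  (no implication fires)
Final negated: {~F}
New negations: {(none)}
Count = 0

0


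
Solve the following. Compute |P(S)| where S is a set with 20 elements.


The power set of a set with n elements has 2^n elements.
|P(S)| = 2^20 = 1048576

1048576


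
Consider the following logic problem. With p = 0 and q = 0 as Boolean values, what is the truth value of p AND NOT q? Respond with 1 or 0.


p = 0, q = 0
Operation: p AND NOT q
Evaluate: 0 AND NOT 0 = 0

0


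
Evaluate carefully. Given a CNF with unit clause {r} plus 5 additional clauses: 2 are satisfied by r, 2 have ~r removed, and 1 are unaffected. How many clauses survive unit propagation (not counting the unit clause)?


Satisfied (removed): 2
Shortened (remain): 2
Unchanged (remain): 1
Remaining = 2 + 1 = 3

3


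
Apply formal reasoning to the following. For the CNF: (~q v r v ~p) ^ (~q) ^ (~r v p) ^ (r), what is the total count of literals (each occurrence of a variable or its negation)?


Counting literals in each clause:
Clause 1: 3 literal(s)
Clause 2: 1 literal(s)
Clause 3: 2 literal(s)
Clause 4: 1 literal(s)
Total = 7

7


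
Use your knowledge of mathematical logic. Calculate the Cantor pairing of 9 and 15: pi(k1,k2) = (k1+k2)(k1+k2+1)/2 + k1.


k1 + k2 = 24
(k1+k2)(k1+k2+1)/2 = 24 * 25 / 2 = 300
pi = 300 + 9 = 309

309


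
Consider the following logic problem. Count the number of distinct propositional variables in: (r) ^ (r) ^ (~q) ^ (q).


Identify each variable that appears in the formula.
Variables found: q, r
Count = 2

2


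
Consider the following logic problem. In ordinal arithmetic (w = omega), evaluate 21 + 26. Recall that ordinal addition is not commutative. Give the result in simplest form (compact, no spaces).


Compute 21 + 26.
Ordinal + is associative but NOT commutative; for finite n>0, n + w = w but w + n stays w+n.
Both operands finite; ordinal + agrees with natural +: 21 + 26 = 47.
Result = 47

47


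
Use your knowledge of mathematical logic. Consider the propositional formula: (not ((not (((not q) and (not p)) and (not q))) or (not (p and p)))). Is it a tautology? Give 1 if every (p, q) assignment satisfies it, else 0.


Check all 4 assignments:
p=0, q=0: 0
p=0, q=1: 0
p=1, q=0: 0
p=1, q=1: 0
Satisfying count = 0/4.
Tautology iff count = 4: no.

0


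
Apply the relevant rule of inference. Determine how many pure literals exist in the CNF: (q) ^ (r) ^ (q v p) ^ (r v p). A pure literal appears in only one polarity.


Check each variable for pure literal status:
p: pure positive
q: pure positive
r: pure positive
Pure literal count = 3

3


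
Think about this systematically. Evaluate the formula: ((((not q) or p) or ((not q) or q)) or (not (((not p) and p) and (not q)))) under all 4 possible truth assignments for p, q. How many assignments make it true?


Check all 4 assignments:
p=0, q=0: 1
p=0, q=1: 1
p=1, q=0: 1
p=1, q=1: 1
Count of True = 4

4


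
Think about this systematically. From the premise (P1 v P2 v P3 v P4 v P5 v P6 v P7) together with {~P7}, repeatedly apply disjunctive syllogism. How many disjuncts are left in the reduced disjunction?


Original disjuncts (7): P1, P2, P3, P4, P5, P6, P7
Negated (eliminate): ~P7
Remaining disjuncts: P1, P2, P3, P4, P5, P6
Count = 7 - 1 = 6

6


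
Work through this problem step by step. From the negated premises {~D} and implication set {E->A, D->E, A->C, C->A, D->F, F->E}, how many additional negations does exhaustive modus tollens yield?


Initial negated facts: {~D}
Apply modus tollens to closure:
  (no implication fires)
Final negated: {~D}
New negations: {(none)}
Count = 0

0


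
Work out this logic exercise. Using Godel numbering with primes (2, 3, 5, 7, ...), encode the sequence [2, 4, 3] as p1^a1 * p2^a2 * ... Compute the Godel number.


Encode each element as an exponent of the corresponding prime:
  2^2 = 4
  3^4 = 81
  5^3 = 125
Product = 4 * 81 * 125 = 40500

40500


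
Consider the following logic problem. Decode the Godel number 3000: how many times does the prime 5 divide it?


Factorize 3000 by dividing by 5 repeatedly.
Division steps: 5 divides 3000 exactly 3 time(s).
Exponent of 5 = 3

3


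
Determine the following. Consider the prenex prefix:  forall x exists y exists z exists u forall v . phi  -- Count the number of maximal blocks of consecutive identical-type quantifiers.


Quantifier-type sequence: A E E E A  (A=forall, E=exists)
Group into maximal same-type runs:
  Ax1 | Ex3 | Ax1
Number of blocks = 3

3


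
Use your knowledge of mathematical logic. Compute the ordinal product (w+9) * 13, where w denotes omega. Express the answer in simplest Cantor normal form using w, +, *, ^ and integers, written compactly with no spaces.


Compute (w+9) * 13.
Ordinal * is associative and left-distributive over +, but NOT commutative; for finite n>1, n*w = w but w*n stays w*n.
(w+9) * 13 = (w+9) repeated 13 times. Each intermediate +9 is absorbed by the following w; only the last survives: w*13+9.
Result = w*13+9

w*13+9


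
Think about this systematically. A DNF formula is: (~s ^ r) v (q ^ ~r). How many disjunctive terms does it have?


A DNF formula is a disjunction of terms (conjunctions).
Terms are separated by v.
Counting the disjuncts: 2 terms.

2


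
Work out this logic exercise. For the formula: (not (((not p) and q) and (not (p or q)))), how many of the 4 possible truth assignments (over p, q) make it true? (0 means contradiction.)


Check all 4 assignments:
p=0, q=0: 1
p=0, q=1: 1
p=1, q=0: 1
p=1, q=1: 1
Count of True = 4

4


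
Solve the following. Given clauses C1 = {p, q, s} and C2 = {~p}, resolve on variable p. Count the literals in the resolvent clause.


Remove p from C1 and ~p from C2.
C1 remainder: {q, s}
C2 remainder: {}
Union (resolvent): {q, s}
Resolvent has 2 literal(s).

2


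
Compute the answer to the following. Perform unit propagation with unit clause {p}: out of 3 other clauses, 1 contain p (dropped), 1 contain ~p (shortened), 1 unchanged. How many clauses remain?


Satisfied (removed): 1
Shortened (remain): 1
Unchanged (remain): 1
Remaining = 1 + 1 = 2

2


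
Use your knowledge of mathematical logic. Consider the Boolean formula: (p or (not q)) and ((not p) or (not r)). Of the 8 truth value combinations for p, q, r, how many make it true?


Evaluate all 8 assignments for p, q, r:
p=0, q=0, r=0: 1
p=0, q=0, r=1: 1
p=0, q=1, r=0: 0
p=0, q=1, r=1: 0
p=1, q=0, r=0: 1
p=1, q=0, r=1: 0
p=1, q=1, r=0: 1
p=1, q=1, r=1: 0
Satisfying count = 4

4


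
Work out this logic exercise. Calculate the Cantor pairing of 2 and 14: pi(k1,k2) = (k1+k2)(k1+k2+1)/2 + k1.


k1 + k2 = 16
(k1+k2)(k1+k2+1)/2 = 16 * 17 / 2 = 136
pi = 136 + 2 = 138

138


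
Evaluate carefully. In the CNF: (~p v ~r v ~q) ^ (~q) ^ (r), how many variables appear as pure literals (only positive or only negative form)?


Check each variable for pure literal status:
p: pure negative
q: pure negative
r: mixed (not pure)
Pure literal count = 2

2


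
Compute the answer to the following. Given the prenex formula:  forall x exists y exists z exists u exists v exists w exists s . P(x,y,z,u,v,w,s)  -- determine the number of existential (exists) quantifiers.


Quantifier prefix: forall x exists y exists z exists u exists v exists w exists s
Mark each quantifier type:
  U E E E E E E
Universal count = 1, Existential count = 6
Asked for existential (exists) quantifiers: 6

6


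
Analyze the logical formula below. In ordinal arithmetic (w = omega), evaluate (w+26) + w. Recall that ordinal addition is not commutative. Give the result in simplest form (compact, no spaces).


Compute (w+26) + w.
Ordinal + is associative but NOT commutative; for finite n>0, n + w = w but w + n stays w+n.
(w+26) + w = w + (26+w) = w + w = w*2 (the finite tail 26 is absorbed by the right w).
Result = w*2

w*2


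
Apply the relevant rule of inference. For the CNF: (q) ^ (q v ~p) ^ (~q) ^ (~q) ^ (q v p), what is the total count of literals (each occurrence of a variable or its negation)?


Counting literals in each clause:
Clause 1: 1 literal(s)
Clause 2: 2 literal(s)
Clause 3: 1 literal(s)
Clause 4: 1 literal(s)
Clause 5: 2 literal(s)
Total = 7

7


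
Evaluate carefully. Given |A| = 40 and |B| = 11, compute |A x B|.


The Cartesian product A x B contains all ordered pairs (a, b).
|A x B| = |A| * |B| = 40 * 11 = 440

440


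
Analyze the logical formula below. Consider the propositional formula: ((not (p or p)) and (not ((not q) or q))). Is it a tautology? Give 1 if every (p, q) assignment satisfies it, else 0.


Check all 4 assignments:
p=0, q=0: 0
p=0, q=1: 0
p=1, q=0: 0
p=1, q=1: 0
Satisfying count = 0/4.
Tautology iff count = 4: no.

0


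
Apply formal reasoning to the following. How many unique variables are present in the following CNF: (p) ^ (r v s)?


Identify each variable that appears in the formula.
Variables found: p, r, s
Count = 3

3


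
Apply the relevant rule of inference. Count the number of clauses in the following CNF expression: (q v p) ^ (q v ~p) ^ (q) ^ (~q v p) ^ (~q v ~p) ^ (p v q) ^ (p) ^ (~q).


A CNF formula is a conjunction of clauses.
Clauses are separated by ^.
Counting the conjuncts: 8 clauses.

8


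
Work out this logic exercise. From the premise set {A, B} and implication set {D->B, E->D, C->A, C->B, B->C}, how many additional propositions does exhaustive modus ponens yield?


Initial facts: {A, B}
Apply modus ponens to closure:
  B and B->C  =>  C
Final known: {A, B, C}
New propositions: {C}
Count = 1

1
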